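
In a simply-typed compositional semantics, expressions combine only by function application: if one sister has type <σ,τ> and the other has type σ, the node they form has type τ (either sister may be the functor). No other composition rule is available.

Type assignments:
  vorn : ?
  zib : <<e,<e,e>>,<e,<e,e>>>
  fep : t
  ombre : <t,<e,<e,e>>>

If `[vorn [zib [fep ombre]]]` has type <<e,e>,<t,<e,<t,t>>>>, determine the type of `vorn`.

<<e,<e,e>>,<<e,e>,<t,<e,<t,t>>>>>

At [vorn [zib [fep ombre]]] (required: <<e,e>,<t,<e,<t,t>>>>): [zib [fep ombre]] is <e,<e,e>>, which is not a function with range <<e,e>,<t,<e,<t,t>>>>; hence vorn is the functor — type <<e,<e,e>>,<<e,e>,<t,<e,<t,t>>>>>.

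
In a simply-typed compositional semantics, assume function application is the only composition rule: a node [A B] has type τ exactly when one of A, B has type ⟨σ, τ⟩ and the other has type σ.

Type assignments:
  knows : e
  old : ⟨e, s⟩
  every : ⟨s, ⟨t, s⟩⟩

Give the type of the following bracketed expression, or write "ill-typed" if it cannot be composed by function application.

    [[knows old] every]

⟨t, s⟩

[knows old]: ⟨e, s⟩ applied to e yields s.
[[knows old] every]: ⟨s, ⟨t, s⟩⟩ applied to s yields ⟨t, s⟩.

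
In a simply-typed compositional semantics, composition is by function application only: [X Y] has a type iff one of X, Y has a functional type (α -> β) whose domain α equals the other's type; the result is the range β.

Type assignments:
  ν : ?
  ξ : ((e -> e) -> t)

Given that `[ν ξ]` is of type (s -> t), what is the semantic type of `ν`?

[ν ξ] must have type (s -> t). The sister ξ has type ((e -> e) -> t); that is not a function onto (s -> t), so ν must be the functor, of type (((e -> e) -> t) -> (s -> t)).

(((e -> e) -> t) -> (s -> t))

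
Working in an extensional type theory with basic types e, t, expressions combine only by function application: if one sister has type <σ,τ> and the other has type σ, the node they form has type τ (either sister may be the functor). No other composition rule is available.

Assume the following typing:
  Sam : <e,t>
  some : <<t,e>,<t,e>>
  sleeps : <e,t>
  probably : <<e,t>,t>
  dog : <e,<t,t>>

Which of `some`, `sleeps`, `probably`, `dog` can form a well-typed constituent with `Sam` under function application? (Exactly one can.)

probably

some : <<t,e>,<t,e>> — does not combine with Sam.
sleeps : <e,t> — does not combine with Sam.
probably — combines: probably : <<e,t>,t> takes Sam : <e,t> as argument, giving t.
dog : <e,<t,t>> — does not combine with Sam.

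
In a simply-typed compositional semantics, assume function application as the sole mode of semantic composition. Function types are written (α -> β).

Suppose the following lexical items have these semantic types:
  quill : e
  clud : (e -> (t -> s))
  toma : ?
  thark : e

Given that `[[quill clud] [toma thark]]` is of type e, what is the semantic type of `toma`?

For [[quill clud] [toma thark]] to have type e with [quill clud] of type (t -> s), [toma thark] must be the function: [toma thark] : ((t -> s) -> e).
For [toma thark] to have type ((t -> s) -> e) with thark of type e, toma must be the function: toma : (e -> ((t -> s) -> e)).

(e -> ((t -> s) -> e))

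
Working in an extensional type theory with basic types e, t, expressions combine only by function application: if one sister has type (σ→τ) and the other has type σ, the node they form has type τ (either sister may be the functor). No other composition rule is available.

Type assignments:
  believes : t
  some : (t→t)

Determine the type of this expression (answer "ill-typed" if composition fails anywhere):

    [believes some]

[believes some]: functor some : (t→t), argument believes : t; result t.

t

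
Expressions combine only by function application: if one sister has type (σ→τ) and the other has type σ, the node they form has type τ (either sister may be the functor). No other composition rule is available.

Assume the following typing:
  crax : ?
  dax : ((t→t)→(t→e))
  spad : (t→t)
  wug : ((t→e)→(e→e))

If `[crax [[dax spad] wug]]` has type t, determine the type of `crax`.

[crax [[dax spad] wug]] must have type t. The sister [[dax spad] wug] has type (e→e); that is not a function onto t, so crax must be the functor, of type ((e→e)→t).

((e→e)→t)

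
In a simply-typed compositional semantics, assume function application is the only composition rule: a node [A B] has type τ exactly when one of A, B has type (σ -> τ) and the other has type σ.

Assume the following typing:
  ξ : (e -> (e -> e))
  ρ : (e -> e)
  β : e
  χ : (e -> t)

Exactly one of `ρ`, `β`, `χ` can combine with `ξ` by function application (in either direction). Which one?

ρ : (e -> e) — no; ξ wants e, and ρ wants e.
β — combines: ξ : (e -> (e -> e)) takes β : e as argument, giving (e -> e).
χ : (e -> t) — no; ξ wants e, and χ wants e.

β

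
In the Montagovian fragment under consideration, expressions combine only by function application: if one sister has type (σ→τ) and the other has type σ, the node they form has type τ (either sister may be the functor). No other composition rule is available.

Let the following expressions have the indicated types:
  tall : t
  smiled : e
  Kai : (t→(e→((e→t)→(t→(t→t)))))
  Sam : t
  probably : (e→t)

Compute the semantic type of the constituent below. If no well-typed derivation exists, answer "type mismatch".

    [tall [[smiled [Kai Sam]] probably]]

(t→t)

[Kai Sam]: Kai is (t→(e→((e→t)→(t→(t→t))))), Sam is t; result (e→((e→t)→(t→(t→t)))).
[smiled [Kai Sam]]: [Kai Sam] is (e→((e→t)→(t→(t→t)))), smiled is e; result ((e→t)→(t→(t→t))).
[[smiled [Kai Sam]] probably]: [smiled [Kai Sam]] is ((e→t)→(t→(t→t))), probably is (e→t); result (t→(t→t)).
[tall [[smiled [Kai Sam]] probably]]: [[smiled [Kai Sam]] probably] is (t→(t→t)), tall is t; result (t→t).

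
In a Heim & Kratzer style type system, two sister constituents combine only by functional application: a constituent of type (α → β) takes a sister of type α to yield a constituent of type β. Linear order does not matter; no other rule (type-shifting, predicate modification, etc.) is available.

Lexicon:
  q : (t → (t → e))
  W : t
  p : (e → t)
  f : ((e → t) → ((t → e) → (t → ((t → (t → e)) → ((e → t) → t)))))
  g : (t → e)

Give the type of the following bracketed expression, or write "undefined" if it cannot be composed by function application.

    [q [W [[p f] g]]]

[p f]: functor f : ((e → t) → ((t → e) → (t → ((t → (t → e)) → ((e → t) → t))))), argument p : (e → t); result ((t → e) → (t → ((t → (t → e)) → ((e → t) → t)))).
[[p f] g]: functor [p f] : ((t → e) → (t → ((t → (t → e)) → ((e → t) → t)))), argument g : (t → e); result (t → ((t → (t → e)) → ((e → t) → t))).
[W [[p f] g]]: functor [[p f] g] : (t → ((t → (t → e)) → ((e → t) → t))), argument W : t; result ((t → (t → e)) → ((e → t) → t)).
[q [W [[p f] g]]]: functor [W [[p f] g]] : ((t → (t → e)) → ((e → t) → t)), argument q : (t → (t → e)); result ((e → t) → t).

((e → t) → t)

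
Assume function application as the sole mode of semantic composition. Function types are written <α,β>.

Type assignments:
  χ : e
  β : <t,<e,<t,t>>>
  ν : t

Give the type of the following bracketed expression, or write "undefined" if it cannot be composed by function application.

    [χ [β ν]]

At [β ν], β : <t,<e,<t,t>>> takes ν : t, giving <e,<t,t>>.
At [χ [β ν]], [β ν] : <e,<t,t>> takes χ : e, giving <t,t>.

<t,t>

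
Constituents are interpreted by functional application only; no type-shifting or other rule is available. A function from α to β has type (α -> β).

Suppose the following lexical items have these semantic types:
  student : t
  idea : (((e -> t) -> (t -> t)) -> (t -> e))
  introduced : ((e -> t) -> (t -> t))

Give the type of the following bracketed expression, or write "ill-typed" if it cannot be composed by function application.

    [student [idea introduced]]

e

[idea introduced] — idea of type (((e -> t) -> (t -> t)) -> (t -> e)) combines with introduced of type ((e -> t) -> (t -> t)): type (t -> e).
[student [idea introduced]] — [idea introduced] of type (t -> e) combines with student of type t: type e.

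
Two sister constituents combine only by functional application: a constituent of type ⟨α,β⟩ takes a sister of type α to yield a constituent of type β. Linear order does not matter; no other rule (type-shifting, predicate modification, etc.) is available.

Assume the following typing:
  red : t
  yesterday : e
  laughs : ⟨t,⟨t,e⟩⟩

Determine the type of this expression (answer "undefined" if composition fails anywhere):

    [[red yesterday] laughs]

undefined

[red yesterday]: t and e cannot combine by function application — type clash.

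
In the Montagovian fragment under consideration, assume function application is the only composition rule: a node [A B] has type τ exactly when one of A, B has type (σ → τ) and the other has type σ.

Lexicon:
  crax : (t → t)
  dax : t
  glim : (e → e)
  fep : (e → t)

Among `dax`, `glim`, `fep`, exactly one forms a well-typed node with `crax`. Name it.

dax — combines: crax : (t → t) takes dax : t as argument, giving t.
glim : (e → e) — neither side's domain matches the other.
fep : (e → t) — neither side's domain matches the other.

dax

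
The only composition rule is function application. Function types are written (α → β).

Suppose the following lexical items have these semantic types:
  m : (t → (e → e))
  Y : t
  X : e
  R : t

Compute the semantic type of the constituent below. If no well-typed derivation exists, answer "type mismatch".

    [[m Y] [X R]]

type mismatch

[m Y]: (t → (e → e)) applied to t yields (e → e).
At [X R]: neither e nor t can take the other as argument; the node is ill-typed.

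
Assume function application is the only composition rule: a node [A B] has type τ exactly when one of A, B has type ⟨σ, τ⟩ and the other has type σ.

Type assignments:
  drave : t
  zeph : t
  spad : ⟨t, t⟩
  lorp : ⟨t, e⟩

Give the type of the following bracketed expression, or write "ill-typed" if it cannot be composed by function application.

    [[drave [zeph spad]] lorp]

ill-typed

[zeph spad]: functor spad : ⟨t, t⟩, argument zeph : t; result t.
[drave [zeph spad]]: t and t cannot combine by function application — type clash.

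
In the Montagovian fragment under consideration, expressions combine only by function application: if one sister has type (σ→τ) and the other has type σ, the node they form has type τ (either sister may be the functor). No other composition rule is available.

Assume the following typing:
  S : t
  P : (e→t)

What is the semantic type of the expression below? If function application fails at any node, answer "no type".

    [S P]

At [S P]: neither t nor (e→t) can take the other as argument; the node is ill-typed.

no type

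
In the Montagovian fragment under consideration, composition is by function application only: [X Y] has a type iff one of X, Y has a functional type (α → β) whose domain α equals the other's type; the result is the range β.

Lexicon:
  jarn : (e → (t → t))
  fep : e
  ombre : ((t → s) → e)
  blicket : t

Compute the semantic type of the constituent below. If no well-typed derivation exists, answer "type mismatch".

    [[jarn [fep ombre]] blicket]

type mismatch

[fep ombre]: e with ((t → s) → e) — neither is a function whose domain matches the other; composition fails here.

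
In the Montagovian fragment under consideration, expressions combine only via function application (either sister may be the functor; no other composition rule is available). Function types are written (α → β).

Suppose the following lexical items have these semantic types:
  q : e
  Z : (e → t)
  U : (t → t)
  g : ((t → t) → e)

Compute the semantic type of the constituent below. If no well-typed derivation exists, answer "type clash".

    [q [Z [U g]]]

[U g] — g of type ((t → t) → e) combines with U of type (t → t): type e.
[Z [U g]] — Z of type (e → t) combines with [U g] of type e: type t.
[q [Z [U g]]]: e and t cannot combine by function application — type clash.

type clash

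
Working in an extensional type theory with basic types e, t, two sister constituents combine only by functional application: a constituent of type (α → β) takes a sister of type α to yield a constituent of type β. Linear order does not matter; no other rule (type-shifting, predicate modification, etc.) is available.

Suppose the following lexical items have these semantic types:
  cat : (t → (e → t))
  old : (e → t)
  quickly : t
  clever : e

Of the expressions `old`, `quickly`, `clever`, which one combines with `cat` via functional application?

quickly

old : (e → t) — no; cat wants t, and old wants e.
quickly — combines: cat : (t → (e → t)) takes quickly : t as argument, giving (e → t).
clever : e — no; cat wants t, and clever wants nothing (atomic).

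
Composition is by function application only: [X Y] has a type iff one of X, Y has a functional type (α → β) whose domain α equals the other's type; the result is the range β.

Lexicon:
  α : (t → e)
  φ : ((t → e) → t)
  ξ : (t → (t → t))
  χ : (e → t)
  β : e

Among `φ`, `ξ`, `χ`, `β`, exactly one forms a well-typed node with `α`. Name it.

φ — combines: φ : ((t → e) → t) takes α : (t → e) as argument, giving t.
ξ : (t → (t → t)) — α needs t; ξ needs t; neither fits.
χ : (e → t) — α needs t; χ needs e; neither fits.
β : e — α needs t; β needs nothing (atomic); neither fits.

φ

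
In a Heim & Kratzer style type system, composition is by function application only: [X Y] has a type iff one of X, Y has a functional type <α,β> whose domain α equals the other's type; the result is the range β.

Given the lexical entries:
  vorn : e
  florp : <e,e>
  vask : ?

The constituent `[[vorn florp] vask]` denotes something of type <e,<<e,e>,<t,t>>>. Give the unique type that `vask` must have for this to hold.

For [[vorn florp] vask] to have type <e,<<e,e>,<t,t>>> with [vorn florp] of type e, vask must be the function: vask : <e,<e,<<e,e>,<t,t>>>>.

<e,<e,<<e,e>,<t,t>>>>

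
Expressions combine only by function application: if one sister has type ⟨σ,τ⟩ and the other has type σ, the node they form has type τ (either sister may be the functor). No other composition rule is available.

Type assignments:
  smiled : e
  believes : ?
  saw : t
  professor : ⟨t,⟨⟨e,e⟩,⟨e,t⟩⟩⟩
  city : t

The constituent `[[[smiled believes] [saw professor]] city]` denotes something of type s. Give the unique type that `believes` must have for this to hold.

[[[smiled believes] [saw professor]] city] is required to be s. city : t cannot yield s as functor, so [[smiled believes] [saw professor]] : ⟨t,s⟩.
[[smiled believes] [saw professor]] is required to be ⟨t,s⟩. [saw professor] : ⟨⟨e,e⟩,⟨e,t⟩⟩ cannot yield ⟨t,s⟩ as functor, so [smiled believes] : ⟨⟨⟨e,e⟩,⟨e,t⟩⟩,⟨t,s⟩⟩.
[smiled believes] is required to be ⟨⟨⟨e,e⟩,⟨e,t⟩⟩,⟨t,s⟩⟩. smiled : e cannot yield ⟨⟨⟨e,e⟩,⟨e,t⟩⟩,⟨t,s⟩⟩ as functor, so believes : ⟨e,⟨⟨⟨e,e⟩,⟨e,t⟩⟩,⟨t,s⟩⟩⟩.

⟨e,⟨⟨⟨e,e⟩,⟨e,t⟩⟩,⟨t,s⟩⟩⟩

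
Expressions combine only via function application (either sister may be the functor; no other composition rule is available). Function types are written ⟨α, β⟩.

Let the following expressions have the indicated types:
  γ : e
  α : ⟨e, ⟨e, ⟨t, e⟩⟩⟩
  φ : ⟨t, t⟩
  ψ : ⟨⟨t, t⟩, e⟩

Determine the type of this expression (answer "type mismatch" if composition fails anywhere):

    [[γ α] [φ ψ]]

⟨t, e⟩

At [γ α], α : ⟨e, ⟨e, ⟨t, e⟩⟩⟩ takes γ : e, giving ⟨e, ⟨t, e⟩⟩.
At [φ ψ], ψ : ⟨⟨t, t⟩, e⟩ takes φ : ⟨t, t⟩, giving e.
At [[γ α] [φ ψ]], [γ α] : ⟨e, ⟨t, e⟩⟩ takes [φ ψ] : e, giving ⟨t, e⟩.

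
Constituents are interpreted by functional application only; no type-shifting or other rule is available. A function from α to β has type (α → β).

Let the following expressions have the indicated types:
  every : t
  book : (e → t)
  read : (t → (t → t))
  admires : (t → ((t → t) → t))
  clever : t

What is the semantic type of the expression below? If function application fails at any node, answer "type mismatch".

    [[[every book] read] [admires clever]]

type mismatch

[every book]: t with (e → t) — neither is a function whose domain matches the other; composition fails here.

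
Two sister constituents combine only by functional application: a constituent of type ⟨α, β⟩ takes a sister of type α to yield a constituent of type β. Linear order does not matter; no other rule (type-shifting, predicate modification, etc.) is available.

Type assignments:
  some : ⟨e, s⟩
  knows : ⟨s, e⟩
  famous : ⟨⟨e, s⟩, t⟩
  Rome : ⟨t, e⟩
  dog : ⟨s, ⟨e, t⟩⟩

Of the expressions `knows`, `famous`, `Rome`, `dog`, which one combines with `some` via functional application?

famous

knows : ⟨s, e⟩ — no; some wants e, and knows wants s.
famous — combines: famous : ⟨⟨e, s⟩, t⟩ takes some : ⟨e, s⟩ as argument, giving t.
Rome : ⟨t, e⟩ — no; some wants e, and Rome wants t.
dog : ⟨s, ⟨e, t⟩⟩ — no; some wants e, and dog wants s.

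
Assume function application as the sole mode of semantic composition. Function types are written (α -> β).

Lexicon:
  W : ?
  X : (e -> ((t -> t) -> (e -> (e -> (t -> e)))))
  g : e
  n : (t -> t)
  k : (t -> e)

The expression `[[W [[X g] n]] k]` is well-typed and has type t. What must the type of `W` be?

((e -> (e -> (t -> e))) -> ((t -> e) -> t))

[[W [[X g] n]] k] must have type t. The sister k has type (t -> e); that is not a function onto t, so [W [[X g] n]] must be the functor, of type ((t -> e) -> t).
[W [[X g] n]] must have type ((t -> e) -> t). The sister [[X g] n] has type (e -> (e -> (t -> e))); that is not a function onto ((t -> e) -> t), so W must be the functor, of type ((e -> (e -> (t -> e))) -> ((t -> e) -> t)).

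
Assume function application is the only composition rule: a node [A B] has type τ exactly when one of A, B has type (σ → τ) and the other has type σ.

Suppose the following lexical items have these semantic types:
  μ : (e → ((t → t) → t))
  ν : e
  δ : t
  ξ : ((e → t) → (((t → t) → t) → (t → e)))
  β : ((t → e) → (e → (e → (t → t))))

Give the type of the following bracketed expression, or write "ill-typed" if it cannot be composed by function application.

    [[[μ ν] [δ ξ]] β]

[μ ν]: μ is (e → ((t → t) → t)), ν is e; result ((t → t) → t).
[δ ξ]: t with ((e → t) → (((t → t) → t) → (t → e))) — neither is a function whose domain matches the other; composition fails here.

ill-typed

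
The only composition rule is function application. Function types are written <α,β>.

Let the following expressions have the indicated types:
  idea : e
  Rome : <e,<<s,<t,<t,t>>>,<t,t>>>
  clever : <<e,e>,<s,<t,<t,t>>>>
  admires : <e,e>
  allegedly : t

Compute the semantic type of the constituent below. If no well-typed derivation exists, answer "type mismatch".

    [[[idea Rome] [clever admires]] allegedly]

[idea Rome]: functor Rome : <e,<<s,<t,<t,t>>>,<t,t>>>, argument idea : e; result <<s,<t,<t,t>>>,<t,t>>.
[clever admires]: functor clever : <<e,e>,<s,<t,<t,t>>>>, argument admires : <e,e>; result <s,<t,<t,t>>>.
[[idea Rome] [clever admires]]: functor [idea Rome] : <<s,<t,<t,t>>>,<t,t>>, argument [clever admires] : <s,<t,<t,t>>>; result <t,t>.
[[[idea Rome] [clever admires]] allegedly]: functor [[idea Rome] [clever admires]] : <t,t>, argument allegedly : t; result t.

t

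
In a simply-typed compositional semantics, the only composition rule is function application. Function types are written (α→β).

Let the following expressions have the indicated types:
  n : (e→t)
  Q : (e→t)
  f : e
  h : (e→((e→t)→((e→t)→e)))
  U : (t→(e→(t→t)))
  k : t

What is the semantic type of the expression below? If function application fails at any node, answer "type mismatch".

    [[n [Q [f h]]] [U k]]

(t→t)

At [f h], h : (e→((e→t)→((e→t)→e))) takes f : e, giving ((e→t)→((e→t)→e)).
At [Q [f h]], [f h] : ((e→t)→((e→t)→e)) takes Q : (e→t), giving ((e→t)→e).
At [n [Q [f h]]], [Q [f h]] : ((e→t)→e) takes n : (e→t), giving e.
At [U k], U : (t→(e→(t→t))) takes k : t, giving (e→(t→t)).
At [[n [Q [f h]]] [U k]], [U k] : (e→(t→t)) takes [n [Q [f h]]] : e, giving (t→t).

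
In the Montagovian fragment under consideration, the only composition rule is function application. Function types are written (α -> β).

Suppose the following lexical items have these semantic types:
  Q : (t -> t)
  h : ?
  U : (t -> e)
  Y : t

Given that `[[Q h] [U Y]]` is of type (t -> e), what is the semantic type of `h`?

[[Q h] [U Y]] must have type (t -> e). The sister [U Y] has type e; that is not a function onto (t -> e), so [Q h] must be the functor, of type (e -> (t -> e)).
[Q h] must have type (e -> (t -> e)). The sister Q has type (t -> t); that is not a function onto (e -> (t -> e)), so h must be the functor, of type ((t -> t) -> (e -> (t -> e))).

((t -> t) -> (e -> (t -> e)))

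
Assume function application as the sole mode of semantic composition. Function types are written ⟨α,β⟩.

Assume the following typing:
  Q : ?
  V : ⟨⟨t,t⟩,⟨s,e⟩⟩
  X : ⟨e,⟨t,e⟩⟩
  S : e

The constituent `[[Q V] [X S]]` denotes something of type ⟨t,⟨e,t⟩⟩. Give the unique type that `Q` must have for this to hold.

[[Q V] [X S]] is required to be ⟨t,⟨e,t⟩⟩. [X S] : ⟨t,e⟩ cannot yield ⟨t,⟨e,t⟩⟩ as functor, so [Q V] : ⟨⟨t,e⟩,⟨t,⟨e,t⟩⟩⟩.
[Q V] is required to be ⟨⟨t,e⟩,⟨t,⟨e,t⟩⟩⟩. V : ⟨⟨t,t⟩,⟨s,e⟩⟩ cannot yield ⟨⟨t,e⟩,⟨t,⟨e,t⟩⟩⟩ as functor, so Q : ⟨⟨⟨t,t⟩,⟨s,e⟩⟩,⟨⟨t,e⟩,⟨t,⟨e,t⟩⟩⟩⟩.

⟨⟨⟨t,t⟩,⟨s,e⟩⟩,⟨⟨t,e⟩,⟨t,⟨e,t⟩⟩⟩⟩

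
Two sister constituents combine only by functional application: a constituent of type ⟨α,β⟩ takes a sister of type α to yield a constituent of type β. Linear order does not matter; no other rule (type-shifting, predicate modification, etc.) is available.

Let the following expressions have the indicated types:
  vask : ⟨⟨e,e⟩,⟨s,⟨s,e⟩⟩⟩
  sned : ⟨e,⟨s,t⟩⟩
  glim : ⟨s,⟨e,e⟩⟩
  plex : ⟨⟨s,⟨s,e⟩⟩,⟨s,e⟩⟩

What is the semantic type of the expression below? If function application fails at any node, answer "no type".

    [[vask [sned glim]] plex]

no type

[sned glim]: ⟨e,⟨s,t⟩⟩ with ⟨s,⟨e,e⟩⟩ — neither is a function whose domain matches the other; composition fails here.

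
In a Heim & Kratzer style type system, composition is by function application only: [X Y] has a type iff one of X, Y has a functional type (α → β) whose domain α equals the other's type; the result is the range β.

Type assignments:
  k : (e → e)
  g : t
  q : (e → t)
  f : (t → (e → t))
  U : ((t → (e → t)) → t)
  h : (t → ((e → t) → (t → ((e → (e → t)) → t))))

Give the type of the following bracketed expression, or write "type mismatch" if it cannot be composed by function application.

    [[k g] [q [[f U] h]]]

[k g]: (e → e) with t — neither is a function whose domain matches the other; composition fails here.

type mismatch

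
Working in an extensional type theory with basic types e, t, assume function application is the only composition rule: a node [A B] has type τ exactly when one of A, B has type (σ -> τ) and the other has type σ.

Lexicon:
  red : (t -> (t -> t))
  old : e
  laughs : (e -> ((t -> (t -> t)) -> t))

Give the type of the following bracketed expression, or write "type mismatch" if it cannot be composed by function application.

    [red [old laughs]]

[old laughs]: (e -> ((t -> (t -> t)) -> t)) applied to e yields ((t -> (t -> t)) -> t).
[red [old laughs]]: ((t -> (t -> t)) -> t) applied to (t -> (t -> t)) yields t.

t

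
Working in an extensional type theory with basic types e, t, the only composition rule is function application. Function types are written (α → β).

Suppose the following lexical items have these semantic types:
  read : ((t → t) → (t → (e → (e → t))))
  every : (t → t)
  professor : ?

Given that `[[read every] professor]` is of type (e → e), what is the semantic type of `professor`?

[[read every] professor] is required to be (e → e). [read every] : (t → (e → (e → t))) cannot yield (e → e) as functor, so professor : ((t → (e → (e → t))) → (e → e)).

((t → (e → (e → t))) → (e → e))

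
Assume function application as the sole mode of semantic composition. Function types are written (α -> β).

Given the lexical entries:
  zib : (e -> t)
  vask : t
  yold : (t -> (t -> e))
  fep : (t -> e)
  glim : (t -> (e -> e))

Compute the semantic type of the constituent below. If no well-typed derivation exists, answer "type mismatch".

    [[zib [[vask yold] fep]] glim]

At [vask yold], yold : (t -> (t -> e)) takes vask : t, giving (t -> e).
[[vask yold] fep]: (t -> e) with (t -> e) — neither is a function whose domain matches the other; composition fails here.

type mismatch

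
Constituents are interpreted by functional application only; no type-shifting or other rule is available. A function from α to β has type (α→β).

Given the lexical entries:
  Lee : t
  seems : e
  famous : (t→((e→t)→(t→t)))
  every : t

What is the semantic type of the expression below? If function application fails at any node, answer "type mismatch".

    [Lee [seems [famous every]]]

type mismatch

[famous every]: functor famous : (t→((e→t)→(t→t))), argument every : t; result ((e→t)→(t→t)).
At [seems [famous every]]: neither e nor ((e→t)→(t→t)) can take the other as argument; the node is ill-typed.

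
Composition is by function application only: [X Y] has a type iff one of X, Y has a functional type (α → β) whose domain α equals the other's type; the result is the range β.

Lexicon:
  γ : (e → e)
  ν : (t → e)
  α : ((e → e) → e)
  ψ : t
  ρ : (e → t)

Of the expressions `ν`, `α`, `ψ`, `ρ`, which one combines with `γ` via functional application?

ν : (t → e) — no; γ wants e, and ν wants t.
α — combines: α : ((e → e) → e) takes γ : (e → e) as argument, giving e.
ψ : t — no; γ wants e, and ψ wants nothing (atomic).
ρ : (e → t) — no; γ wants e, and ρ wants e.

α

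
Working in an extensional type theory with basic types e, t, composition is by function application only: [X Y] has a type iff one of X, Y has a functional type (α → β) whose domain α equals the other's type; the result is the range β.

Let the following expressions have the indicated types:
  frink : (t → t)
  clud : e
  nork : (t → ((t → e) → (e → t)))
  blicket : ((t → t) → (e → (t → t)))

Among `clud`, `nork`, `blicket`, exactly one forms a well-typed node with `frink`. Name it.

clud : e — does not combine with frink.
nork : (t → ((t → e) → (e → t))) — does not combine with frink.
blicket — combines: blicket : ((t → t) → (e → (t → t))) takes frink : (t → t) as argument, giving (e → (t → t)).

blicket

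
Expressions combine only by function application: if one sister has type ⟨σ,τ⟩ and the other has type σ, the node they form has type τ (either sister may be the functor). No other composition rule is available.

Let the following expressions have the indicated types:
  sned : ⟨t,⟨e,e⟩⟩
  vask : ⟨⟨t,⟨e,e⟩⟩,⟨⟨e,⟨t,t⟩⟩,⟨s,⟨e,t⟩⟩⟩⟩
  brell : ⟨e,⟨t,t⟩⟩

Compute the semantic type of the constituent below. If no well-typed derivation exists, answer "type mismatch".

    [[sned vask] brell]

[sned vask]: vask is ⟨⟨t,⟨e,e⟩⟩,⟨⟨e,⟨t,t⟩⟩,⟨s,⟨e,t⟩⟩⟩⟩, sned is ⟨t,⟨e,e⟩⟩; result ⟨⟨e,⟨t,t⟩⟩,⟨s,⟨e,t⟩⟩⟩.
[[sned vask] brell]: [sned vask] is ⟨⟨e,⟨t,t⟩⟩,⟨s,⟨e,t⟩⟩⟩, brell is ⟨e,⟨t,t⟩⟩; result ⟨s,⟨e,t⟩⟩.

⟨s,⟨e,t⟩⟩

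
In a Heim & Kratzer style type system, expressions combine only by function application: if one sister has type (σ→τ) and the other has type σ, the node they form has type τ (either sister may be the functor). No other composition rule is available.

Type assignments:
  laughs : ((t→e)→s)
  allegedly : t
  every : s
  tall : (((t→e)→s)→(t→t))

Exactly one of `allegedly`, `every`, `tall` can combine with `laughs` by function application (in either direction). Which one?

allegedly : t — laughs needs (t→e); allegedly needs nothing (atomic); neither fits.
every : s — laughs needs (t→e); every needs nothing (atomic); neither fits.
tall — combines: tall : (((t→e)→s)→(t→t)) takes laughs : ((t→e)→s) as argument, giving (t→t).

tall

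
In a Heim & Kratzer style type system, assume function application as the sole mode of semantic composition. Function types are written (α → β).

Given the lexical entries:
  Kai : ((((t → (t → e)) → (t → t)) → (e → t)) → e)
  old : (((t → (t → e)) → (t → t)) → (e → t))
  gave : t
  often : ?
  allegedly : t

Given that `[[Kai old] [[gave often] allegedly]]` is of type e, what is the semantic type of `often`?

(t → (t → (e → e)))

[[Kai old] [[gave often] allegedly]] must have type e. The sister [Kai old] has type e; that is not a function onto e, so [[gave often] allegedly] must be the functor, of type (e → e).
[[gave often] allegedly] must have type (e → e). The sister allegedly has type t; that is not a function onto (e → e), so [gave often] must be the functor, of type (t → (e → e)).
[gave often] must have type (t → (e → e)). The sister gave has type t; that is not a function onto (t → (e → e)), so often must be the functor, of type (t → (t → (e → e))).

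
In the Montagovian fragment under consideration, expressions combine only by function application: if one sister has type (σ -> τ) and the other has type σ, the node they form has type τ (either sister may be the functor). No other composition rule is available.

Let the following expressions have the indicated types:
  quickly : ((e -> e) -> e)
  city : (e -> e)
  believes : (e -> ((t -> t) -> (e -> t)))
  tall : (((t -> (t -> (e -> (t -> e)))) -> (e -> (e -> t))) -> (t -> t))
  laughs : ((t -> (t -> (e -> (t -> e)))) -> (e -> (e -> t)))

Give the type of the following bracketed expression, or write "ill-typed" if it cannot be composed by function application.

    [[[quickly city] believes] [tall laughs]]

(e -> t)

[quickly city]: functor quickly : ((e -> e) -> e), argument city : (e -> e); result e.
[[quickly city] believes]: functor believes : (e -> ((t -> t) -> (e -> t))), argument [quickly city] : e; result ((t -> t) -> (e -> t)).
[tall laughs]: functor tall : (((t -> (t -> (e -> (t -> e)))) -> (e -> (e -> t))) -> (t -> t)), argument laughs : ((t -> (t -> (e -> (t -> e)))) -> (e -> (e -> t))); result (t -> t).
[[[quickly city] believes] [tall laughs]]: functor [[quickly city] believes] : ((t -> t) -> (e -> t)), argument [tall laughs] : (t -> t); result (e -> t).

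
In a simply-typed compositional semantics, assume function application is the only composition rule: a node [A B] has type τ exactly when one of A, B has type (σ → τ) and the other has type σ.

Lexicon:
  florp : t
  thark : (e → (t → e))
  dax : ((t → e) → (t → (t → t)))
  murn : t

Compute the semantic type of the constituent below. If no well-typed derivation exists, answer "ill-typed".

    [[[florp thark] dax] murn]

At [florp thark]: neither t nor (e → (t → e)) can take the other as argument; the node is ill-typed.

ill-typed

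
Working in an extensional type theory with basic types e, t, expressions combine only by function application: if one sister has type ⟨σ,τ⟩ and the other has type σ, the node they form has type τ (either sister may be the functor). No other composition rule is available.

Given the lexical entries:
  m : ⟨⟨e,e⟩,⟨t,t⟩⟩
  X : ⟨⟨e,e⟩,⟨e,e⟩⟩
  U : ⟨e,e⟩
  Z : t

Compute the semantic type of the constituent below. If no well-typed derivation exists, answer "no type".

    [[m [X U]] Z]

t

At [X U], X : ⟨⟨e,e⟩,⟨e,e⟩⟩ takes U : ⟨e,e⟩, giving ⟨e,e⟩.
At [m [X U]], m : ⟨⟨e,e⟩,⟨t,t⟩⟩ takes [X U] : ⟨e,e⟩, giving ⟨t,t⟩.
At [[m [X U]] Z], [m [X U]] : ⟨t,t⟩ takes Z : t, giving t.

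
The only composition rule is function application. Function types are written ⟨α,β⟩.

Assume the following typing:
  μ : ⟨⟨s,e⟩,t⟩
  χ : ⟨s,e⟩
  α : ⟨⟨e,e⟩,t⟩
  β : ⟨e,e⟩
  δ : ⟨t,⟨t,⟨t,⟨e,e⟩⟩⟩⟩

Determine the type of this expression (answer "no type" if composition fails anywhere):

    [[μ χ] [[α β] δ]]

⟨t,⟨e,e⟩⟩

[μ χ]: μ is ⟨⟨s,e⟩,t⟩, χ is ⟨s,e⟩; result t.
[α β]: α is ⟨⟨e,e⟩,t⟩, β is ⟨e,e⟩; result t.
[[α β] δ]: δ is ⟨t,⟨t,⟨t,⟨e,e⟩⟩⟩⟩, [α β] is t; result ⟨t,⟨t,⟨e,e⟩⟩⟩.
[[μ χ] [[α β] δ]]: [[α β] δ] is ⟨t,⟨t,⟨e,e⟩⟩⟩, [μ χ] is t; result ⟨t,⟨e,e⟩⟩.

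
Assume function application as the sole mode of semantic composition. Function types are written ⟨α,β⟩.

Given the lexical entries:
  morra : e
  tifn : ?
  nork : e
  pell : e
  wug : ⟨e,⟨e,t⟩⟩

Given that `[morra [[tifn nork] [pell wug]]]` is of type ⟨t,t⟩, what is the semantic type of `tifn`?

[morra [[tifn nork] [pell wug]]] must have type ⟨t,t⟩. The sister morra has type e; that is not a function onto ⟨t,t⟩, so [[tifn nork] [pell wug]] must be the functor, of type ⟨e,⟨t,t⟩⟩.
[[tifn nork] [pell wug]] must have type ⟨e,⟨t,t⟩⟩. The sister [pell wug] has type ⟨e,t⟩; that is not a function onto ⟨e,⟨t,t⟩⟩, so [tifn nork] must be the functor, of type ⟨⟨e,t⟩,⟨e,⟨t,t⟩⟩⟩.
[tifn nork] must have type ⟨⟨e,t⟩,⟨e,⟨t,t⟩⟩⟩. The sister nork has type e; that is not a function onto ⟨⟨e,t⟩,⟨e,⟨t,t⟩⟩⟩, so tifn must be the functor, of type ⟨e,⟨⟨e,t⟩,⟨e,⟨t,t⟩⟩⟩⟩.

⟨e,⟨⟨e,t⟩,⟨e,⟨t,t⟩⟩⟩⟩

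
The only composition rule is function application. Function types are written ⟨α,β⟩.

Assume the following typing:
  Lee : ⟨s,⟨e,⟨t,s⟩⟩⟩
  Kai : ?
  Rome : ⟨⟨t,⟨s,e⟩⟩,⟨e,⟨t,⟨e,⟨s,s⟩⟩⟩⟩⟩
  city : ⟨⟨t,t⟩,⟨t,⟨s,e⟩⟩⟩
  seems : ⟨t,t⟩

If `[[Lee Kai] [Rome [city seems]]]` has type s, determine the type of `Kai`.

⟨⟨s,⟨e,⟨t,s⟩⟩⟩,⟨⟨e,⟨t,⟨e,⟨s,s⟩⟩⟩⟩,s⟩⟩

[[Lee Kai] [Rome [city seems]]] must have type s. The sister [Rome [city seems]] has type ⟨e,⟨t,⟨e,⟨s,s⟩⟩⟩⟩; that is not a function onto s, so [Lee Kai] must be the functor, of type ⟨⟨e,⟨t,⟨e,⟨s,s⟩⟩⟩⟩,s⟩.
[Lee Kai] must have type ⟨⟨e,⟨t,⟨e,⟨s,s⟩⟩⟩⟩,s⟩. The sister Lee has type ⟨s,⟨e,⟨t,s⟩⟩⟩; that is not a function onto ⟨⟨e,⟨t,⟨e,⟨s,s⟩⟩⟩⟩,s⟩, so Kai must be the functor, of type ⟨⟨s,⟨e,⟨t,s⟩⟩⟩,⟨⟨e,⟨t,⟨e,⟨s,s⟩⟩⟩⟩,s⟩⟩.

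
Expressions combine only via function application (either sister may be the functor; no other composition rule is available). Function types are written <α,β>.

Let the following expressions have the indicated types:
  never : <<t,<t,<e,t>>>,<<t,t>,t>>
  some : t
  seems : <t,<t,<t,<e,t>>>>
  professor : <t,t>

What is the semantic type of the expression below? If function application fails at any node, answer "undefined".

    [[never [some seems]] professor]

[some seems]: <t,<t,<t,<e,t>>>> applied to t yields <t,<t,<e,t>>>.
[never [some seems]]: <<t,<t,<e,t>>>,<<t,t>,t>> applied to <t,<t,<e,t>>> yields <<t,t>,t>.
[[never [some seems]] professor]: <<t,t>,t> applied to <t,t> yields t.

t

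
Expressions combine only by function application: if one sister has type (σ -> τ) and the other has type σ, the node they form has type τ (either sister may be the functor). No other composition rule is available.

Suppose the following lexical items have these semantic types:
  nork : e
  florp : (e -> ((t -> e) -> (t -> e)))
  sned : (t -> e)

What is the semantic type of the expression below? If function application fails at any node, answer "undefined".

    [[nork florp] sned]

At [nork florp], florp : (e -> ((t -> e) -> (t -> e))) takes nork : e, giving ((t -> e) -> (t -> e)).
At [[nork florp] sned], [nork florp] : ((t -> e) -> (t -> e)) takes sned : (t -> e), giving (t -> e).

(t -> e)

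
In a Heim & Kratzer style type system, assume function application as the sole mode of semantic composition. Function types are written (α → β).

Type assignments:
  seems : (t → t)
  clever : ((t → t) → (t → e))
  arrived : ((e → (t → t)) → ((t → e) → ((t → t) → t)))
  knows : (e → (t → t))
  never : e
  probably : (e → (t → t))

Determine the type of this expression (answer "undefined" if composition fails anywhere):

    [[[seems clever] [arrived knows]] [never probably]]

t

[seems clever] — clever of type ((t → t) → (t → e)) combines with seems of type (t → t): type (t → e).
[arrived knows] — arrived of type ((e → (t → t)) → ((t → e) → ((t → t) → t))) combines with knows of type (e → (t → t)): type ((t → e) → ((t → t) → t)).
[[seems clever] [arrived knows]] — [arrived knows] of type ((t → e) → ((t → t) → t)) combines with [seems clever] of type (t → e): type ((t → t) → t).
[never probably] — probably of type (e → (t → t)) combines with never of type e: type (t → t).
[[[seems clever] [arrived knows]] [never probably]] — [[seems clever] [arrived knows]] of type ((t → t) → t) combines with [never probably] of type (t → t): type t.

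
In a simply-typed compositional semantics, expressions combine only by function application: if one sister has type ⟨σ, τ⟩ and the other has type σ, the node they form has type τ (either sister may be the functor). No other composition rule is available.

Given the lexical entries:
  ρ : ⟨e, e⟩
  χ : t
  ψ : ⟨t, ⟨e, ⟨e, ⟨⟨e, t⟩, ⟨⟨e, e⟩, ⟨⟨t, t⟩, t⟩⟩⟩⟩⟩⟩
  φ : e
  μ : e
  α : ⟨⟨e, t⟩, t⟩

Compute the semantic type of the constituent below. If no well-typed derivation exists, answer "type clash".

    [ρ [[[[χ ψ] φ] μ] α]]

type clash

[χ ψ]: ψ is ⟨t, ⟨e, ⟨e, ⟨⟨e, t⟩, ⟨⟨e, e⟩, ⟨⟨t, t⟩, t⟩⟩⟩⟩⟩⟩, χ is t; result ⟨e, ⟨e, ⟨⟨e, t⟩, ⟨⟨e, e⟩, ⟨⟨t, t⟩, t⟩⟩⟩⟩⟩.
[[χ ψ] φ]: [χ ψ] is ⟨e, ⟨e, ⟨⟨e, t⟩, ⟨⟨e, e⟩, ⟨⟨t, t⟩, t⟩⟩⟩⟩⟩, φ is e; result ⟨e, ⟨⟨e, t⟩, ⟨⟨e, e⟩, ⟨⟨t, t⟩, t⟩⟩⟩⟩.
[[[χ ψ] φ] μ]: [[χ ψ] φ] is ⟨e, ⟨⟨e, t⟩, ⟨⟨e, e⟩, ⟨⟨t, t⟩, t⟩⟩⟩⟩, μ is e; result ⟨⟨e, t⟩, ⟨⟨e, e⟩, ⟨⟨t, t⟩, t⟩⟩⟩.
[[[[χ ψ] φ] μ] α]: ⟨⟨e, t⟩, ⟨⟨e, e⟩, ⟨⟨t, t⟩, t⟩⟩⟩ with ⟨⟨e, t⟩, t⟩ — neither is a function whose domain matches the other; composition fails here.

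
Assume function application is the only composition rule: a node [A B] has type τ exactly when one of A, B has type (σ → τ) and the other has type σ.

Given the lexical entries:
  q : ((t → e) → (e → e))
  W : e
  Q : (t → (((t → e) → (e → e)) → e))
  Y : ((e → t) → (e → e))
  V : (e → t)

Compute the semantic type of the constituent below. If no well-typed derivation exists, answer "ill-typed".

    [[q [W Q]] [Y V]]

ill-typed

[W Q]: e with (t → (((t → e) → (e → e)) → e)) — neither is a function whose domain matches the other; composition fails here.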